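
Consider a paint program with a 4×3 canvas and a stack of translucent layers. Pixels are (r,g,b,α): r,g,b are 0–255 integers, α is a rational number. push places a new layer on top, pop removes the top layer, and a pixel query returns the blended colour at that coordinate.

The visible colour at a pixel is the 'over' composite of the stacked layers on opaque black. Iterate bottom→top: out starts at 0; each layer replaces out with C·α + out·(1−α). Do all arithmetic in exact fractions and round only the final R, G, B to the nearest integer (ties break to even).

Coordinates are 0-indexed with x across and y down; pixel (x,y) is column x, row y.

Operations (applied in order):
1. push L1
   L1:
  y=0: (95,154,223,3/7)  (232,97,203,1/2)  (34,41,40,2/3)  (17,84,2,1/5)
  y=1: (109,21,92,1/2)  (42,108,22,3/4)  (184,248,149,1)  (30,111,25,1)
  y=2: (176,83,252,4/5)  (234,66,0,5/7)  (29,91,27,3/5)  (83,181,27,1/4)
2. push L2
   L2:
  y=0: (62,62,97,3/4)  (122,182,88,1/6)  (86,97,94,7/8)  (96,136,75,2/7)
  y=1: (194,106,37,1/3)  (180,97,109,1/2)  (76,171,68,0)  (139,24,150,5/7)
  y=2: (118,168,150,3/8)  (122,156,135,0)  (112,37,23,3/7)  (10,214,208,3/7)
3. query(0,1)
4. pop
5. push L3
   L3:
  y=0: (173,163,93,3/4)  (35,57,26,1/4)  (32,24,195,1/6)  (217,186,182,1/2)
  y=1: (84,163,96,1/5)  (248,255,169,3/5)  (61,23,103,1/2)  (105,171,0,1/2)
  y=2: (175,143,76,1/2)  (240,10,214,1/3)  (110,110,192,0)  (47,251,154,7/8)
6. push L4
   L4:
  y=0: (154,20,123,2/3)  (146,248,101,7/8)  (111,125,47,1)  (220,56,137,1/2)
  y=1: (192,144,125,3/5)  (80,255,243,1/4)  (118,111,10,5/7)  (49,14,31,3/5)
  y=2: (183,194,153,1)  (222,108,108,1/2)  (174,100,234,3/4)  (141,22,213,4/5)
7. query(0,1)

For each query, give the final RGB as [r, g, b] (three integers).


(0,1) stack=L1,L2; from [0,0,0]:
+L1 (α=1/2) → [109/2, 21/2, 46]
+L2 (α=1/3) → [101, 127/3, 43]
→ [101, 42, 43]

(0,1) stack=L1,L3,L4; from [0,0,0]:
after L1 α=1/2: [109/2, 21/2, 46]
after L3 α=1/5: [302/5, 41, 56]
after L4 α=3/5: [3484/25, 514/5, 487/5]
= [139, 103, 97]


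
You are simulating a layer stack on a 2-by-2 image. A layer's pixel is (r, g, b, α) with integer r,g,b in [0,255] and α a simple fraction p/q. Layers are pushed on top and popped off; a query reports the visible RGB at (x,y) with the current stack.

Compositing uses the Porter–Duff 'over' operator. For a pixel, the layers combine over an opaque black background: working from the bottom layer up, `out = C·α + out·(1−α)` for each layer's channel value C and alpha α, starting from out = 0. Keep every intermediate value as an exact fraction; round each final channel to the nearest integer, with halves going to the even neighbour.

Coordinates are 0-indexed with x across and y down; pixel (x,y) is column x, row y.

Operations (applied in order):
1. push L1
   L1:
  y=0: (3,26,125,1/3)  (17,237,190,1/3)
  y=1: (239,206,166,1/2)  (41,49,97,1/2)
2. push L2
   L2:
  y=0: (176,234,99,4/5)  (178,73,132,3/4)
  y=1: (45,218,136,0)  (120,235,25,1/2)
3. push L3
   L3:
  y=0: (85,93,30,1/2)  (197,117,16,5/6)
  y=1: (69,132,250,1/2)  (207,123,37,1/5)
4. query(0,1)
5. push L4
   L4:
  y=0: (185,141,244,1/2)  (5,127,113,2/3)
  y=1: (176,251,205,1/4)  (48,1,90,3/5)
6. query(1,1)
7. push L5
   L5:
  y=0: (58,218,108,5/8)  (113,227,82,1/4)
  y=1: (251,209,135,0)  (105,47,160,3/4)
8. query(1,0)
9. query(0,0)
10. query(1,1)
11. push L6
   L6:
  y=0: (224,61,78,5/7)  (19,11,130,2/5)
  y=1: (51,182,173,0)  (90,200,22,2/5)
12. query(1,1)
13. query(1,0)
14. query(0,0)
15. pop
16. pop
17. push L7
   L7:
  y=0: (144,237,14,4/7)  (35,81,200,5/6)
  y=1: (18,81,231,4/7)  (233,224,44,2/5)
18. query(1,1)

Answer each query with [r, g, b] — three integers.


(0,1) stack=L1,L2,L3; from [0,0,0]:
after L1 α=1/2: [239/2, 103, 83]
after L2 α=0: [239/2, 103, 83]
after L3 α=1/2: [377/4, 235/2, 333/2]
rounded: [94, 118, 166]

at x=1,y=1 over L1,L2,L3,L4:
after L1 α=1/2: [41/2, 49/2, 97/2]
after L2 α=1/2: [281/4, 519/4, 147/4]
after L3 α=1/5: [488/5, 642/5, 184/5]
after L4 α=3/5: [1696/25, 1299/25, 1718/25]
→ [68, 52, 69]

query (1,0) [L1,L2,L3,L4,L5] — begin 0,0,0
L1 α=1/3: [17/3, 79, 190/3]
L2 α=3/4: [1619/12, 149/2, 689/6]
L3 α=5/6: [13439/72, 1319/12, 1169/36]
L4 α=2/3: [14159/216, 4367/36, 9305/108]
L5 α=1/4: [22295/288, 7091/48, 12257/144]
→ [77, 148, 85]

at x=0,y=0 over L1,L2,L3,L4,L5:
L1 α=1/3: [1, 26/3, 125/3]
L2 α=4/5: [141, 2834/15, 1313/15]
L3 α=1/2: [113, 4229/30, 1763/30]
L4 α=1/2: [149, 8459/60, 9083/60]
L5 α=5/8: [737/8, 30259/160, 19883/160]
→ [92, 189, 124]

at x=1,y=1 over L1,L2,L3,L4,L5:
after L1 α=1/2: [41/2, 49/2, 97/2]
after L2 α=1/2: [281/4, 519/4, 147/4]
after L3 α=1/5: [488/5, 642/5, 184/5]
after L4 α=3/5: [1696/25, 1299/25, 1718/25]
after L5 α=3/4: [9571/100, 1206/25, 6859/50]
rounded: [96, 48, 137]

query (1,1) [L1,L2,L3,L4,L5,L6] — begin 0,0,0
+L1 (α=1/2) → [41/2, 49/2, 97/2]
+L2 (α=1/2) → [281/4, 519/4, 147/4]
+L3 (α=1/5) → [488/5, 642/5, 184/5]
+L4 (α=3/5) → [1696/25, 1299/25, 1718/25]
+L5 (α=3/4) → [9571/100, 1206/25, 6859/50]
+L6 (α=2/5) → [46713/500, 13618/125, 22777/250]
= [93, 109, 91]

at x=1,y=0 over L1,L2,L3,L4,L5,L6:
L1 α=1/3: [17/3, 79, 190/3]
L2 α=3/4: [1619/12, 149/2, 689/6]
L3 α=5/6: [13439/72, 1319/12, 1169/36]
L4 α=2/3: [14159/216, 4367/36, 9305/108]
L5 α=1/4: [22295/288, 7091/48, 12257/144]
L6 α=2/5: [25943/480, 7443/80, 24737/240]
rounded: [54, 93, 103]

(0,0) stack=L1,L2,L3,L4,L5,L6; from [0,0,0]:
L1 α=1/3: [1, 26/3, 125/3]
L2 α=4/5: [141, 2834/15, 1313/15]
L3 α=1/2: [113, 4229/30, 1763/30]
L4 α=1/2: [149, 8459/60, 9083/60]
L5 α=5/8: [737/8, 30259/160, 19883/160]
L6 α=5/7: [5217/28, 54659/560, 51083/560]
= [186, 98, 91]

(1,1) stack=L1,L2,L3,L4,L7; from [0,0,0]:
L1 α=1/2: [41/2, 49/2, 97/2]
L2 α=1/2: [281/4, 519/4, 147/4]
L3 α=1/5: [488/5, 642/5, 184/5]
L4 α=3/5: [1696/25, 1299/25, 1718/25]
L7 α=2/5: [16738/125, 15097/125, 7354/125]
rounded: [134, 121, 59]


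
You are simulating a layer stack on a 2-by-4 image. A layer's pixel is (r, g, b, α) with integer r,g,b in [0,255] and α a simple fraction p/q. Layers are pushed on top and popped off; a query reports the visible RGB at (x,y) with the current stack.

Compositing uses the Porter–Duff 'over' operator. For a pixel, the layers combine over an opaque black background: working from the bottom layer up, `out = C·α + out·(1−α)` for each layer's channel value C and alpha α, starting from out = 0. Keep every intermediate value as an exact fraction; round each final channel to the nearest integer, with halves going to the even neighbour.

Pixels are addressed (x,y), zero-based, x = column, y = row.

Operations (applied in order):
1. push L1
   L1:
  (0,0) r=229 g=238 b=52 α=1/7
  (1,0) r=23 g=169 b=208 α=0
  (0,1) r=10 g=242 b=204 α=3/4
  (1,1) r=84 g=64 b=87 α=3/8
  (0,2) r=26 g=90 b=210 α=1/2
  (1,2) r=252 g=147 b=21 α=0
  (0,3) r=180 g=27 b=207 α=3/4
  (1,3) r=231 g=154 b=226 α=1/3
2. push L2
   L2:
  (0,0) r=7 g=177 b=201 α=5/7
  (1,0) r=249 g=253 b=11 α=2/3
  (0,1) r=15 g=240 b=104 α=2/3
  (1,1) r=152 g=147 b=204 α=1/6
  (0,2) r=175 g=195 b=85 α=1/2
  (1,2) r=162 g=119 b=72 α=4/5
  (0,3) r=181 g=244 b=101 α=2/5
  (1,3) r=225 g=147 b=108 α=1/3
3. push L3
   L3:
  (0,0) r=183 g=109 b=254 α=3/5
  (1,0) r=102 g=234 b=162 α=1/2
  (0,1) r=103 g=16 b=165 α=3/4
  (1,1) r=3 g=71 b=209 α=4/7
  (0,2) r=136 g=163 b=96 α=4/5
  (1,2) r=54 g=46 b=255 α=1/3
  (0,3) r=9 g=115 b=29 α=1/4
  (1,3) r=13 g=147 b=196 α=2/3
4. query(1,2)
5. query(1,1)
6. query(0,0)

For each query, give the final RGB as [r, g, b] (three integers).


at x=1,y=2 over L1,L2,L3:
after L1 α=0: [0, 0, 0]
after L2 α=4/5: [648/5, 476/5, 288/5]
after L3 α=1/3: [522/5, 394/5, 617/5]
rounded: [104, 79, 123]

at x=1,y=1 over L1,L2,L3:
after L1 α=3/8: [63/2, 24, 261/8]
after L2 α=1/6: [619/12, 89/2, 979/16]
after L3 α=4/7: [667/28, 835/14, 16313/112]
→ [24, 60, 146]

(0,0) stack=L1,L2,L3; from [0,0,0]:
after L1 α=1/7: [229/7, 34, 52/7]
after L2 α=5/7: [703/49, 953/7, 7139/49]
after L3 α=3/5: [28307/245, 839/7, 51616/245]
→ [116, 120, 211]


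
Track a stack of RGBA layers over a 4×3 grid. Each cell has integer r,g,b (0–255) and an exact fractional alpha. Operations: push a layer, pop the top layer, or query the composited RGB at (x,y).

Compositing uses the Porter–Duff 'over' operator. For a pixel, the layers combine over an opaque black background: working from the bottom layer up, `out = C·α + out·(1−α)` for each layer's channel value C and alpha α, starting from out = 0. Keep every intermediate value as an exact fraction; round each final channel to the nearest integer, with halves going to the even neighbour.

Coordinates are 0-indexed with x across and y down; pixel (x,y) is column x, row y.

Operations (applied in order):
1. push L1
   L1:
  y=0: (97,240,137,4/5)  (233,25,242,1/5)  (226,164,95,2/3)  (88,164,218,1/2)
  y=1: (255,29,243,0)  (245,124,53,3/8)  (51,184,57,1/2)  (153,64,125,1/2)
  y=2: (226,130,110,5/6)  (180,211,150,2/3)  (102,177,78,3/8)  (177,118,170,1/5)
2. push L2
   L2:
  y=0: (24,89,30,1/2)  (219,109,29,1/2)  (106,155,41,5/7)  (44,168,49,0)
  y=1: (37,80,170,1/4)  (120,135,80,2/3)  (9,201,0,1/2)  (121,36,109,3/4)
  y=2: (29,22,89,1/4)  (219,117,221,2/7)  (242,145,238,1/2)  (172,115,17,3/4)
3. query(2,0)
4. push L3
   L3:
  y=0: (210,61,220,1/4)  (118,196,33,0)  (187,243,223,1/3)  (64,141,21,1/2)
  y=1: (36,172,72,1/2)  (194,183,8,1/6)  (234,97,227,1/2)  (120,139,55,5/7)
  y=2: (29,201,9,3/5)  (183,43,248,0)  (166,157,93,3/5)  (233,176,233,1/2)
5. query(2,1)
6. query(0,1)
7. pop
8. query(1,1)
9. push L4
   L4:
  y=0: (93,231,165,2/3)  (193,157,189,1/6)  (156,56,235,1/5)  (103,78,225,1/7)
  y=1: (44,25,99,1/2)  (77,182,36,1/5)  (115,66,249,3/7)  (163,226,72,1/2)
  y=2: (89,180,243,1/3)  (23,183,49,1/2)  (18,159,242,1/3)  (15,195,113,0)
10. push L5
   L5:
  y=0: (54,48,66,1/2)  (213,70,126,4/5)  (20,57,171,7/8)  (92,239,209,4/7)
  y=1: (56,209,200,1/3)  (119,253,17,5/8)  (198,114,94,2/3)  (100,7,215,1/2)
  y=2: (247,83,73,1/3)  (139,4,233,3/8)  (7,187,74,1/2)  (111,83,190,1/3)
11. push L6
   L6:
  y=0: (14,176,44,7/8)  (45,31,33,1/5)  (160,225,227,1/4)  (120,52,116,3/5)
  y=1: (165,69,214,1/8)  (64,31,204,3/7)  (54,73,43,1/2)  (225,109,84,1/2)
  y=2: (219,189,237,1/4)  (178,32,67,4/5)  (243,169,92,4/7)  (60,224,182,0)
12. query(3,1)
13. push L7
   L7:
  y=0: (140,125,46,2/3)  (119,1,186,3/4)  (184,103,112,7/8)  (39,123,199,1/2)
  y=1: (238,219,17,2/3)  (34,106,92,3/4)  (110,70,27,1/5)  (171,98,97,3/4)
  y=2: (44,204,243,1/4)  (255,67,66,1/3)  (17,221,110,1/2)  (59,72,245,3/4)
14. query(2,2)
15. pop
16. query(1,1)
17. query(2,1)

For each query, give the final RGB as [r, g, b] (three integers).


(2,0) stack=L1,L2; from [0,0,0]:
L1 α=2/3: [452/3, 328/3, 190/3]
L2 α=5/7: [2494/21, 2981/21, 995/21]
rounded: [119, 142, 47]

query (2,1) [L1,L2,L3] — begin 0,0,0
+L1 (α=1/2) → [51/2, 92, 57/2]
+L2 (α=1/2) → [69/4, 293/2, 57/4]
+L3 (α=1/2) → [1005/8, 487/4, 965/8]
rounded: [126, 122, 121]

query (0,1) [L1,L2,L3] — begin 0,0,0
L1 α=0: [0, 0, 0]
L2 α=1/4: [37/4, 20, 85/2]
L3 α=1/2: [181/8, 96, 229/4]
= [23, 96, 57]

query (1,1) [L1,L2] — begin 0,0,0
L1 α=3/8: [735/8, 93/2, 159/8]
L2 α=2/3: [885/8, 211/2, 1439/24]
rounded: [111, 106, 60]

(3,1) stack=L1,L2,L4,L5,L6; from [0,0,0]:
+L1 (α=1/2) → [153/2, 32, 125/2]
+L2 (α=3/4) → [879/8, 35, 779/8]
+L4 (α=1/2) → [2183/16, 261/2, 1355/16]
+L5 (α=1/2) → [3783/32, 275/4, 4795/32]
+L6 (α=1/2) → [10983/64, 711/8, 7483/64]
= [172, 89, 117]

query (2,2) [L1,L2,L4,L5,L6,L7] — begin 0,0,0
after L1 α=3/8: [153/4, 531/8, 117/4]
after L2 α=1/2: [1121/8, 1691/16, 1069/8]
after L4 α=1/3: [1193/12, 2963/24, 679/4]
after L5 α=1/2: [1277/24, 7451/48, 975/8]
after L6 α=4/7: [9053/56, 18267/112, 5869/56]
after L7 α=1/2: [10005/112, 43019/224, 12029/112]
→ [89, 192, 107]

(1,1) stack=L1,L2,L4,L5,L6; from [0,0,0]:
L1 α=3/8: [735/8, 93/2, 159/8]
L2 α=2/3: [885/8, 211/2, 1439/24]
L4 α=1/5: [1039/10, 604/5, 331/6]
L5 α=5/8: [9067/80, 8137/40, 501/16]
L6 α=3/7: [12907/140, 9067/70, 2949/28]
= [92, 130, 105]

at x=2,y=1 over L1,L2,L4,L5,L6:
after L1 α=1/2: [51/2, 92, 57/2]
after L2 α=1/2: [69/4, 293/2, 57/4]
after L4 α=3/7: [414/7, 112, 804/7]
after L5 α=2/3: [1062/7, 340/3, 2120/21]
after L6 α=1/2: [720/7, 559/6, 3023/42]
rounded: [103, 93, 72]


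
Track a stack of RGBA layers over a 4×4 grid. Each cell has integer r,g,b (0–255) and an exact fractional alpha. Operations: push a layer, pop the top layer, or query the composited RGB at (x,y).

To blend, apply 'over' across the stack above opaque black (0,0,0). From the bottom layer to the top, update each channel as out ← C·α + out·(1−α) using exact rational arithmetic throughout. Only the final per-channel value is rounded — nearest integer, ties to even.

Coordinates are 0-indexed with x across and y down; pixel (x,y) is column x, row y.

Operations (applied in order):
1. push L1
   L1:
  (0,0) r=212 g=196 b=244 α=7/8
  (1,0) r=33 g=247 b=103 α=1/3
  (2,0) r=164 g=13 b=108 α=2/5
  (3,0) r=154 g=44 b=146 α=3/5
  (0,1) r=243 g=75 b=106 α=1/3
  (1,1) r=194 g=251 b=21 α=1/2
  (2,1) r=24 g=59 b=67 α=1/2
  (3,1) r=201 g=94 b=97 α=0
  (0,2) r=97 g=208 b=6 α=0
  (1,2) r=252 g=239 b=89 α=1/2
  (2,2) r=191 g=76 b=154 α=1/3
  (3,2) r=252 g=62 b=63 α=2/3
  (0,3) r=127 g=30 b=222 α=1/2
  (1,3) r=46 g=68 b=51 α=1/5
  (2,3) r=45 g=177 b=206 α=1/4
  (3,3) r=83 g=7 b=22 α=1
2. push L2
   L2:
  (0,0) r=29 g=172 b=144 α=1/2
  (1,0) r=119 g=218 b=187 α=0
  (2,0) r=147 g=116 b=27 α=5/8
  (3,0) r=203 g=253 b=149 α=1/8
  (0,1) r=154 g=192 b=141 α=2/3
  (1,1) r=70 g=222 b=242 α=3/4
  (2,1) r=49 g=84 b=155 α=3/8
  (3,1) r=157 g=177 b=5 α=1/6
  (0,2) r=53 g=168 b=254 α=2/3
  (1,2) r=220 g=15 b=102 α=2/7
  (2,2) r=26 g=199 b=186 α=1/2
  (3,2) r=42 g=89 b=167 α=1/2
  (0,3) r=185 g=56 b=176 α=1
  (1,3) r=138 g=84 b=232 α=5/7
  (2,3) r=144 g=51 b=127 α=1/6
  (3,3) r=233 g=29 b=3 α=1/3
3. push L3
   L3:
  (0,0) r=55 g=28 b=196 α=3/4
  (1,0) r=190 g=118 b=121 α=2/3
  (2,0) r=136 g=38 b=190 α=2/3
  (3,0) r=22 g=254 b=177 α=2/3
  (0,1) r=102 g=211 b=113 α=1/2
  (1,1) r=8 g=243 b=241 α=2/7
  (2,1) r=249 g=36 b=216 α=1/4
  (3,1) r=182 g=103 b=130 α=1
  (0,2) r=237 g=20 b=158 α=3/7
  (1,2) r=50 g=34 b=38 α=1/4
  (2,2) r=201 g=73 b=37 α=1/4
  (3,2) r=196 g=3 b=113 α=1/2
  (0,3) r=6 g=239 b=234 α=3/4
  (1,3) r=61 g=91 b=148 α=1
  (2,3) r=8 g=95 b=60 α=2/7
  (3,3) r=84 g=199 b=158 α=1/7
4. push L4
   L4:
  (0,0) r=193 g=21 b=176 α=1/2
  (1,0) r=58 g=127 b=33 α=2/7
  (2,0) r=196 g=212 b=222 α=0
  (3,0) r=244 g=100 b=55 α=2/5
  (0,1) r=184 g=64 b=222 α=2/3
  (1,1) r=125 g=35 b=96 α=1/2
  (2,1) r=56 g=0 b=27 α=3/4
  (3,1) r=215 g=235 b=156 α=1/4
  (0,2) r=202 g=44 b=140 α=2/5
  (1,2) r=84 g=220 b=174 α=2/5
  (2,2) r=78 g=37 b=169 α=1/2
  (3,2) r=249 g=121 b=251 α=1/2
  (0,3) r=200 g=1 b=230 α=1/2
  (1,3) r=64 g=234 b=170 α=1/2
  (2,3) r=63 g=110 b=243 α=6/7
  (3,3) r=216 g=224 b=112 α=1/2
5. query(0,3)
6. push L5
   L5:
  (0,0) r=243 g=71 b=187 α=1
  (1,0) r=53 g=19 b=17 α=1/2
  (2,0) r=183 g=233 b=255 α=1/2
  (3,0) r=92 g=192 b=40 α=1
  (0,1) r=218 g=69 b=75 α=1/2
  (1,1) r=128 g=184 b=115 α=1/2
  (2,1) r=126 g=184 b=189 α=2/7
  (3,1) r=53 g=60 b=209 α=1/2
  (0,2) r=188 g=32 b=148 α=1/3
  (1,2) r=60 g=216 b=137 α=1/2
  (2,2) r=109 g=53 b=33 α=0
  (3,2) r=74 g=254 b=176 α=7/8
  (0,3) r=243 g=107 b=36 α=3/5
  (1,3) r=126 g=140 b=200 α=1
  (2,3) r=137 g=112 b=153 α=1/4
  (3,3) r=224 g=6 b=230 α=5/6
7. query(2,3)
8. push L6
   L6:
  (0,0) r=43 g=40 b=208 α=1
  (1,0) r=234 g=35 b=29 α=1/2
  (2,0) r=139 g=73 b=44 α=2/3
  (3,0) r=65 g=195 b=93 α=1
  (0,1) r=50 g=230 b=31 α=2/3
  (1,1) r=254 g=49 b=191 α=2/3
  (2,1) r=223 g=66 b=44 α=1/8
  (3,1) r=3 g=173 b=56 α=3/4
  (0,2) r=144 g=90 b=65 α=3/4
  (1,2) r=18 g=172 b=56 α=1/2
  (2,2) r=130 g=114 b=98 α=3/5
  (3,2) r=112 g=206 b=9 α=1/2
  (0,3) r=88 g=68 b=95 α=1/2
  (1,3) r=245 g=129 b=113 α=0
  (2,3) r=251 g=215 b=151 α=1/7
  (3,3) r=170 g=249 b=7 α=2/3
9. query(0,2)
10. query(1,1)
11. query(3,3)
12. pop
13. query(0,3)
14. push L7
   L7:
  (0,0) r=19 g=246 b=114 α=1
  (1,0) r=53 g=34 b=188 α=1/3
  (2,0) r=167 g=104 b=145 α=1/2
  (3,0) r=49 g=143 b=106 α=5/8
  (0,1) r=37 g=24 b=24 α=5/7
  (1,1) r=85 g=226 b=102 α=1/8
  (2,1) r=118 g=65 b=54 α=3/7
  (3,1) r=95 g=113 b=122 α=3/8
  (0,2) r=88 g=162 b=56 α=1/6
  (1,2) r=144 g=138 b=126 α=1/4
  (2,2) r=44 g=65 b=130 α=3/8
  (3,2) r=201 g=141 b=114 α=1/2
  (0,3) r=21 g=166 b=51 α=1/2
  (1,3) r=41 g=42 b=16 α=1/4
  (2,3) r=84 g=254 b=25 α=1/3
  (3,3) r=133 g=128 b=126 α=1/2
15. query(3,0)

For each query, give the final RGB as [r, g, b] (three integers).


at x=0,y=3 over L1,L2,L3,L4:
L1 α=1/2: [127/2, 15, 111]
L2 α=1: [185, 56, 176]
L3 α=3/4: [203/4, 773/4, 439/2]
L4 α=1/2: [1003/8, 777/8, 899/4]
→ [125, 97, 225]

at x=2,y=3 over L1,L2,L3,L4,L5:
+L1 (α=1/4) → [45/4, 177/4, 103/2]
+L2 (α=1/6) → [267/8, 363/8, 769/12]
+L3 (α=2/7) → [209/8, 3335/56, 755/12]
+L4 (α=6/7) → [3233/56, 40295/392, 18251/84]
+L5 (α=1/4) → [17371/224, 164789/1568, 22535/112]
= [78, 105, 201]

query (0,2) [L1,L2,L3,L4,L5,L6] — begin 0,0,0
+L1 (α=0) → [0, 0, 0]
+L2 (α=2/3) → [106/3, 112, 508/3]
+L3 (α=3/7) → [2557/21, 508/7, 3454/21]
+L4 (α=2/5) → [1077/7, 428/7, 5414/35]
+L5 (α=1/3) → [3470/21, 360/7, 5336/35]
+L6 (α=3/4) → [6271/42, 1125/14, 12161/140]
→ [149, 80, 87]

(1,1) stack=L1,L2,L3,L4,L5,L6; from [0,0,0]:
after L1 α=1/2: [97, 251/2, 21/2]
after L2 α=3/4: [307/4, 1583/8, 1473/8]
after L3 α=2/7: [1599/28, 11803/56, 1603/8]
after L4 α=1/2: [5099/56, 13763/112, 2371/16]
after L5 α=1/2: [12267/112, 34371/224, 4211/32]
after L6 α=2/3: [69163/336, 56323/672, 16435/96]
rounded: [206, 84, 171]

(3,3) stack=L1,L2,L3,L4,L5,L6; from [0,0,0]:
after L1 α=1: [83, 7, 22]
after L2 α=1/3: [133, 43/3, 47/3]
after L3 α=1/7: [126, 285/7, 36]
after L4 α=1/2: [171, 1853/14, 74]
after L5 α=5/6: [1291/6, 2273/84, 204]
after L6 α=2/3: [3331/18, 44105/252, 218/3]
→ [185, 175, 73]

query (0,3) [L1,L2,L3,L4,L5] — begin 0,0,0
+L1 (α=1/2) → [127/2, 15, 111]
+L2 (α=1) → [185, 56, 176]
+L3 (α=3/4) → [203/4, 773/4, 439/2]
+L4 (α=1/2) → [1003/8, 777/8, 899/4]
+L5 (α=3/5) → [3919/20, 2061/20, 223/2]
→ [196, 103, 112]

at x=3,y=0 over L1,L2,L3,L4,L5,L7:
L1 α=3/5: [462/5, 132/5, 438/5]
L2 α=1/8: [4249/40, 2189/40, 3811/40]
L3 α=2/3: [2003/40, 7503/40, 17971/120]
L4 α=2/5: [25529/200, 30509/200, 22371/200]
L5 α=1: [92, 192, 40]
L7 α=5/8: [521/8, 1291/8, 325/4]
→ [65, 161, 81]


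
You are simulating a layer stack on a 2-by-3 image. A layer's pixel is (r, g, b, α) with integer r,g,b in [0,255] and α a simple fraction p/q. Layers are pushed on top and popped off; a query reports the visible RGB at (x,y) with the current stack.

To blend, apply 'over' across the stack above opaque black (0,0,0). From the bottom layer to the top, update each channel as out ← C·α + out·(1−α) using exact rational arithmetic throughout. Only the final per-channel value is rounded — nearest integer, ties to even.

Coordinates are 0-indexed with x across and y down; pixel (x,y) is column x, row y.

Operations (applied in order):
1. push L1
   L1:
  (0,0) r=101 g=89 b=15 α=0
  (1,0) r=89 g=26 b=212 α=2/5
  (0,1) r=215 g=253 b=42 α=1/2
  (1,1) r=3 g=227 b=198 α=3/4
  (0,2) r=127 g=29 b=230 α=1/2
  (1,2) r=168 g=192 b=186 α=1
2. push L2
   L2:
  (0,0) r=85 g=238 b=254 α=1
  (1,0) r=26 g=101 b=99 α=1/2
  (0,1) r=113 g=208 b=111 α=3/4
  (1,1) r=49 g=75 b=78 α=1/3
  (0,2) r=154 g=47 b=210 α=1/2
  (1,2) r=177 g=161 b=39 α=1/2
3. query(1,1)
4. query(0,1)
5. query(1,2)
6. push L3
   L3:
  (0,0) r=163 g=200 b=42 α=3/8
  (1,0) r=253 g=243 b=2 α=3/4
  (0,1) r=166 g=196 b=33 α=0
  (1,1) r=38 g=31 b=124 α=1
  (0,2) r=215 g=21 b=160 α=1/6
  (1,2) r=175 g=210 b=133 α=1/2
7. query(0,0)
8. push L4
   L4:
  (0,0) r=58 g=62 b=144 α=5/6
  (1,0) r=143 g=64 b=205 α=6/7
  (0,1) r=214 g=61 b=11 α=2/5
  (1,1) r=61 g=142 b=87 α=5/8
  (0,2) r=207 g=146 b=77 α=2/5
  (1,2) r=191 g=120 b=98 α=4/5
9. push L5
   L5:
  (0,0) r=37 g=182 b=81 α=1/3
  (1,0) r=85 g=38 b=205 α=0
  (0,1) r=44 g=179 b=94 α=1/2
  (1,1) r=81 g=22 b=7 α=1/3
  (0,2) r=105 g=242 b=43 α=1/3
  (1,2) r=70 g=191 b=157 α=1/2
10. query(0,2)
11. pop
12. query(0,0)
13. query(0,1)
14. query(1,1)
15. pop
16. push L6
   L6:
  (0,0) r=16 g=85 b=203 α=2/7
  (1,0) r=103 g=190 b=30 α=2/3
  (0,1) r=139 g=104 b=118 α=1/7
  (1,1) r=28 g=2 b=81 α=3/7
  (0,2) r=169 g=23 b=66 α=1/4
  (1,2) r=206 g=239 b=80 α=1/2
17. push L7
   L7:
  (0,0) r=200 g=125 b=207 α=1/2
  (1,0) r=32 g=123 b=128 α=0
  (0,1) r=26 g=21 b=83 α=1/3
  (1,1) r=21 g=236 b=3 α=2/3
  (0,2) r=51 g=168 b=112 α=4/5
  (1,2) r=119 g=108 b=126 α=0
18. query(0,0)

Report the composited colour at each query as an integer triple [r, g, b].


query (1,1) [L1,L2] — begin 0,0,0
+L1 (α=3/4) → [9/4, 681/4, 297/2]
+L2 (α=1/3) → [107/6, 277/2, 125]
= [18, 138, 125]

(0,1) stack=L1,L2; from [0,0,0]:
+L1 (α=1/2) → [215/2, 253/2, 21]
+L2 (α=3/4) → [893/8, 1501/8, 177/2]
→ [112, 188, 88]

at x=1,y=2 over L1,L2:
+L1 (α=1) → [168, 192, 186]
+L2 (α=1/2) → [345/2, 353/2, 225/2]
rounded: [172, 176, 112]

(0,0) stack=L1,L2,L3; from [0,0,0]:
after L1 α=0: [0, 0, 0]
after L2 α=1: [85, 238, 254]
after L3 α=3/8: [457/4, 895/4, 349/2]
rounded: [114, 224, 174]

(0,2) stack=L1,L2,L3,L4,L5; from [0,0,0]:
after L1 α=1/2: [127/2, 29/2, 115]
after L2 α=1/2: [435/4, 123/4, 325/2]
after L3 α=1/6: [3035/24, 233/8, 1945/12]
after L4 α=2/5: [6347/40, 607/8, 2561/20]
after L5 α=1/3: [8447/60, 525/4, 997/10]
rounded: [141, 131, 100]

(0,0) stack=L1,L2,L3,L4; from [0,0,0]:
after L1 α=0: [0, 0, 0]
after L2 α=1: [85, 238, 254]
after L3 α=3/8: [457/4, 895/4, 349/2]
after L4 α=5/6: [539/8, 2135/24, 1789/12]
rounded: [67, 89, 149]

(0,1) stack=L1,L2,L3,L4; from [0,0,0]:
after L1 α=1/2: [215/2, 253/2, 21]
after L2 α=3/4: [893/8, 1501/8, 177/2]
after L3 α=0: [893/8, 1501/8, 177/2]
after L4 α=2/5: [6103/40, 5479/40, 115/2]
= [153, 137, 58]

at x=1,y=1 over L1,L2,L3,L4:
L1 α=3/4: [9/4, 681/4, 297/2]
L2 α=1/3: [107/6, 277/2, 125]
L3 α=1: [38, 31, 124]
L4 α=5/8: [419/8, 803/8, 807/8]
→ [52, 100, 101]

(0,0) stack=L1,L2,L3,L6,L7; from [0,0,0]:
L1 α=0: [0, 0, 0]
L2 α=1: [85, 238, 254]
L3 α=3/8: [457/4, 895/4, 349/2]
L6 α=2/7: [2413/28, 5155/28, 2557/14]
L7 α=1/2: [8013/56, 8655/56, 5455/28]
→ [143, 155, 195]


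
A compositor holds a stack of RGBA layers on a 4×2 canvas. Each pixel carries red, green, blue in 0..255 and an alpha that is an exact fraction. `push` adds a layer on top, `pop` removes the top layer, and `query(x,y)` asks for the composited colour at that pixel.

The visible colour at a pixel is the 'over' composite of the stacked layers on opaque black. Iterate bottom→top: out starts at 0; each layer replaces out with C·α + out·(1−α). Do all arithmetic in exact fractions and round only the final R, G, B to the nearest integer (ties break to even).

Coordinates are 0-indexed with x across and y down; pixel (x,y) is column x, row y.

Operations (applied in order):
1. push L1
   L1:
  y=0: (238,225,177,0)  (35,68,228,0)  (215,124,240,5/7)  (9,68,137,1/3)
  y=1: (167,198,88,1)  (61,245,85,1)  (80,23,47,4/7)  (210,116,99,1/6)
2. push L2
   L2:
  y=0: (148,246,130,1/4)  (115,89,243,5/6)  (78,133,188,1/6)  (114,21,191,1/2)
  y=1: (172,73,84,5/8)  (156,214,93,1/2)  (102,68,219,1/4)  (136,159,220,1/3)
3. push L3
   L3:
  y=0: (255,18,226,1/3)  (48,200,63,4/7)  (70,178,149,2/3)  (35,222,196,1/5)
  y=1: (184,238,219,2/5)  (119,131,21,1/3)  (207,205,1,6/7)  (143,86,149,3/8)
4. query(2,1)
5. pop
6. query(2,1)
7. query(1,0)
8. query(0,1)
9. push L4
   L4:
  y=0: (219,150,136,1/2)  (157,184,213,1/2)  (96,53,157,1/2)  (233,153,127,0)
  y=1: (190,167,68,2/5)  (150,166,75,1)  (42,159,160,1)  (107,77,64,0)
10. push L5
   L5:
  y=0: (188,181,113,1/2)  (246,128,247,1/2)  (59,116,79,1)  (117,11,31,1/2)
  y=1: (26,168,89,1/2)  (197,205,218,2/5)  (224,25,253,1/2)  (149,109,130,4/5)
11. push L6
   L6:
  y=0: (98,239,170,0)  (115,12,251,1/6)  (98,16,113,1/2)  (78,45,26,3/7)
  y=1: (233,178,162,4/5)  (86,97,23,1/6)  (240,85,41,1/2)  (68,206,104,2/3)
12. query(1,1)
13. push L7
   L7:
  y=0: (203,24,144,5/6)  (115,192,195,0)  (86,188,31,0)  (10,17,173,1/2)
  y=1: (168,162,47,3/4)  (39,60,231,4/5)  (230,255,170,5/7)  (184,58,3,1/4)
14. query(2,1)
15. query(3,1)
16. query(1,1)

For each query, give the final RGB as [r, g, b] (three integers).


at x=2,y=1 over L1,L2,L3:
+L1 (α=4/7) → [320/7, 92/7, 188/7]
+L2 (α=1/4) → [837/14, 188/7, 2097/28]
+L3 (α=6/7) → [18225/98, 8798/49, 2265/196]
= [186, 180, 12]

at x=2,y=1 over L1,L2:
+L1 (α=4/7) → [320/7, 92/7, 188/7]
+L2 (α=1/4) → [837/14, 188/7, 2097/28]
= [60, 27, 75]

query (1,0) [L1,L2] — begin 0,0,0
L1 α=0: [0, 0, 0]
L2 α=5/6: [575/6, 445/6, 405/2]
rounded: [96, 74, 202]

at x=0,y=1 over L1,L2:
L1 α=1: [167, 198, 88]
L2 α=5/8: [1361/8, 959/8, 171/2]
rounded: [170, 120, 86]

query (1,1) [L1,L2,L4,L5,L6] — begin 0,0,0
after L1 α=1: [61, 245, 85]
after L2 α=1/2: [217/2, 459/2, 89]
after L4 α=1: [150, 166, 75]
after L5 α=2/5: [844/5, 908/5, 661/5]
after L6 α=1/6: [155, 335/2, 114]
rounded: [155, 168, 114]

(2,1) stack=L1,L2,L4,L5,L6,L7; from [0,0,0]:
after L1 α=4/7: [320/7, 92/7, 188/7]
after L2 α=1/4: [837/14, 188/7, 2097/28]
after L4 α=1: [42, 159, 160]
after L5 α=1/2: [133, 92, 413/2]
after L6 α=1/2: [373/2, 177/2, 495/4]
after L7 α=5/7: [1523/7, 1452/7, 2195/14]
= [218, 207, 157]

(3,1) stack=L1,L2,L4,L5,L6,L7; from [0,0,0]:
after L1 α=1/6: [35, 58/3, 33/2]
after L2 α=1/3: [206/3, 593/9, 253/3]
after L4 α=0: [206/3, 593/9, 253/3]
after L5 α=4/5: [1994/15, 4517/45, 1813/15]
after L6 α=2/3: [4034/45, 23057/135, 4933/45]
after L7 α=1/4: [3397/30, 25667/180, 2489/30]
→ [113, 143, 83]

query (1,1) [L1,L2,L4,L5,L6,L7] — begin 0,0,0
L1 α=1: [61, 245, 85]
L2 α=1/2: [217/2, 459/2, 89]
L4 α=1: [150, 166, 75]
L5 α=2/5: [844/5, 908/5, 661/5]
L6 α=1/6: [155, 335/2, 114]
L7 α=4/5: [311/5, 163/2, 1038/5]
rounded: [62, 82, 208]


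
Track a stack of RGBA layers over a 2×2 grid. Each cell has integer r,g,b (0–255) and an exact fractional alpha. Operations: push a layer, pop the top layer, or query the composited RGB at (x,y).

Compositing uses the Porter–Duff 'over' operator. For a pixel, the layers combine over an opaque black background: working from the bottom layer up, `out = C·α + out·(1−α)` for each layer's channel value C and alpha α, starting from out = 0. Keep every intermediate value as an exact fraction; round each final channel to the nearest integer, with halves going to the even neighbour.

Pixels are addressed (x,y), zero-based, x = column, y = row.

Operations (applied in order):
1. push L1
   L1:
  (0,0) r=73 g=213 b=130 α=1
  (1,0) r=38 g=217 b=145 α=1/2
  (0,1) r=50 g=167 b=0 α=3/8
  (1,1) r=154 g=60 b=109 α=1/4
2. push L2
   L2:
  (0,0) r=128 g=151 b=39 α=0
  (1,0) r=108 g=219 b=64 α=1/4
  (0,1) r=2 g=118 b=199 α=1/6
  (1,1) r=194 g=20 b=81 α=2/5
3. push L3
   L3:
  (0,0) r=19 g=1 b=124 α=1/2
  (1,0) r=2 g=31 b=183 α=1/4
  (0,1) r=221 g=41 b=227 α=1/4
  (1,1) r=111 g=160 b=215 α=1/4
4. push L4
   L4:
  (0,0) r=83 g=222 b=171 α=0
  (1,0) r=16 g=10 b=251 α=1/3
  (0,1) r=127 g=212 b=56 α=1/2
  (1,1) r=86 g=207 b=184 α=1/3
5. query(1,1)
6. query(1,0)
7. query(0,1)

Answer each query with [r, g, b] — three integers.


at x=1,y=1 over L1,L2,L3,L4:
L1 α=1/4: [77/2, 15, 109/4]
L2 α=2/5: [1007/10, 17, 195/4]
L3 α=1/4: [4131/40, 211/4, 1445/16]
L4 α=1/3: [5851/60, 625/6, 2917/24]
rounded: [98, 104, 122]

at x=1,y=0 over L1,L2,L3,L4:
after L1 α=1/2: [19, 217/2, 145/2]
after L2 α=1/4: [165/4, 1089/8, 563/8]
after L3 α=1/4: [503/16, 3515/32, 3153/32]
after L4 α=1/3: [631/24, 1225/16, 7169/48]
rounded: [26, 77, 149]

query (0,1) [L1,L2,L3,L4] — begin 0,0,0
L1 α=3/8: [75/4, 501/8, 0]
L2 α=1/6: [383/24, 3449/48, 199/6]
L3 α=1/4: [2151/32, 4105/64, 653/8]
L4 α=1/2: [6215/64, 17673/128, 1101/16]
→ [97, 138, 69]


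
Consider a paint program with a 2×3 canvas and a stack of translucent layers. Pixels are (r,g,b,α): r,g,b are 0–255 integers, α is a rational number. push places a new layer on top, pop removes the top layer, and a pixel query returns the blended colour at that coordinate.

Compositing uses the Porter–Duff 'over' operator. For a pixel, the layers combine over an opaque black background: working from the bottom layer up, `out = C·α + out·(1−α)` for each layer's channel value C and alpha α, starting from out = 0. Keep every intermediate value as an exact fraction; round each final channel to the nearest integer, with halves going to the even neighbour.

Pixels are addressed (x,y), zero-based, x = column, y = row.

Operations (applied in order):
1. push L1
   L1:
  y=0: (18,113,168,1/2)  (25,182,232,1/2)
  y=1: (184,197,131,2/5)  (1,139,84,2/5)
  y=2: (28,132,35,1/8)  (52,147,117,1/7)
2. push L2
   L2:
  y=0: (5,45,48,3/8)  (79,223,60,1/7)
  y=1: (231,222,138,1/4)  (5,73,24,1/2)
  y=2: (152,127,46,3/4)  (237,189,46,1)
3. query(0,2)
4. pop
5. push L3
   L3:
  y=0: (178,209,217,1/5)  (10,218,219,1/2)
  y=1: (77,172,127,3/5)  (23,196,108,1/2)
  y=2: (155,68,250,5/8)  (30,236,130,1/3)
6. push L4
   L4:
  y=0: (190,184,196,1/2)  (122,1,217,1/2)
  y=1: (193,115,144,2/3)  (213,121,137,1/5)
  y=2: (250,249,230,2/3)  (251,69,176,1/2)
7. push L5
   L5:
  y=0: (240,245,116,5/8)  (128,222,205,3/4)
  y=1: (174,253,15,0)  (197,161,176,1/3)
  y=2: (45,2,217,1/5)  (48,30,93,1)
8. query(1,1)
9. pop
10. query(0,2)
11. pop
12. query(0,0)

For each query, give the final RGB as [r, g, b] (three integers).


(0,2) stack=L1,L2; from [0,0,0]:
L1 α=1/8: [7/2, 33/2, 35/8]
L2 α=3/4: [919/8, 795/8, 1139/32]
rounded: [115, 99, 36]

(1,1) stack=L1,L3,L4,L5; from [0,0,0]:
L1 α=2/5: [2/5, 278/5, 168/5]
L3 α=1/2: [117/10, 629/5, 354/5]
L4 α=1/5: [1299/25, 3121/25, 2101/25]
L5 α=1/3: [7523/75, 10267/75, 8602/75]
→ [100, 137, 115]

query (0,2) [L1,L3,L4] — begin 0,0,0
L1 α=1/8: [7/2, 33/2, 35/8]
L3 α=5/8: [1571/16, 779/16, 10105/64]
L4 α=2/3: [9571/48, 8747/48, 39545/192]
rounded: [199, 182, 206]

(0,0) stack=L1,L3; from [0,0,0]:
L1 α=1/2: [9, 113/2, 84]
L3 α=1/5: [214/5, 87, 553/5]
= [43, 87, 111]


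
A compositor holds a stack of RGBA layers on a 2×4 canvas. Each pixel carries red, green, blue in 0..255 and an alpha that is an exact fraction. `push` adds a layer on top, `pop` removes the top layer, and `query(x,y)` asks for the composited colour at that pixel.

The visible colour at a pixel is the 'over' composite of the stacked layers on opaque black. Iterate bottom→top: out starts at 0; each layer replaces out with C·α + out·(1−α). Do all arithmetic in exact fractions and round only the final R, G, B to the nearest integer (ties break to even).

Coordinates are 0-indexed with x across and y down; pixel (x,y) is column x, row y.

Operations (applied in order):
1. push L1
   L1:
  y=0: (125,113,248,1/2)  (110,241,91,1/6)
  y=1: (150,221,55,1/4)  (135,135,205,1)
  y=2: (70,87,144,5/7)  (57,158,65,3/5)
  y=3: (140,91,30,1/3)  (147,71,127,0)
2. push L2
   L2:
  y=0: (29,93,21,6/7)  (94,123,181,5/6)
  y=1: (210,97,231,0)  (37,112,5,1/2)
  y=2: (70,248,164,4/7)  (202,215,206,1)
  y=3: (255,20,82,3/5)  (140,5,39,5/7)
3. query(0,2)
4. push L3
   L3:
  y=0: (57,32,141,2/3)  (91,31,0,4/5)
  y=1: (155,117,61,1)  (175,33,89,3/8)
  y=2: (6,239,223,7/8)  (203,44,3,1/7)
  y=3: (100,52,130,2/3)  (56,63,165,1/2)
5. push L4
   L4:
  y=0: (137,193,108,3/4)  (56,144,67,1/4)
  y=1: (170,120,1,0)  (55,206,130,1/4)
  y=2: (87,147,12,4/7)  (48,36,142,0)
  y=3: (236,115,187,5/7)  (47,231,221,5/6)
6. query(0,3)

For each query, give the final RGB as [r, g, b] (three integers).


at x=0,y=2 over L1,L2:
L1 α=5/7: [50, 435/7, 720/7]
L2 α=4/7: [430/7, 8249/49, 6752/49]
rounded: [61, 168, 138]

(0,3) stack=L1,L2,L3,L4; from [0,0,0]:
+L1 (α=1/3) → [140/3, 91/3, 10]
+L2 (α=3/5) → [515/3, 362/15, 266/5]
+L3 (α=2/3) → [1115/9, 1922/45, 522/5]
+L4 (α=5/7) → [12850/63, 29719/315, 817/5]
rounded: [204, 94, 163]


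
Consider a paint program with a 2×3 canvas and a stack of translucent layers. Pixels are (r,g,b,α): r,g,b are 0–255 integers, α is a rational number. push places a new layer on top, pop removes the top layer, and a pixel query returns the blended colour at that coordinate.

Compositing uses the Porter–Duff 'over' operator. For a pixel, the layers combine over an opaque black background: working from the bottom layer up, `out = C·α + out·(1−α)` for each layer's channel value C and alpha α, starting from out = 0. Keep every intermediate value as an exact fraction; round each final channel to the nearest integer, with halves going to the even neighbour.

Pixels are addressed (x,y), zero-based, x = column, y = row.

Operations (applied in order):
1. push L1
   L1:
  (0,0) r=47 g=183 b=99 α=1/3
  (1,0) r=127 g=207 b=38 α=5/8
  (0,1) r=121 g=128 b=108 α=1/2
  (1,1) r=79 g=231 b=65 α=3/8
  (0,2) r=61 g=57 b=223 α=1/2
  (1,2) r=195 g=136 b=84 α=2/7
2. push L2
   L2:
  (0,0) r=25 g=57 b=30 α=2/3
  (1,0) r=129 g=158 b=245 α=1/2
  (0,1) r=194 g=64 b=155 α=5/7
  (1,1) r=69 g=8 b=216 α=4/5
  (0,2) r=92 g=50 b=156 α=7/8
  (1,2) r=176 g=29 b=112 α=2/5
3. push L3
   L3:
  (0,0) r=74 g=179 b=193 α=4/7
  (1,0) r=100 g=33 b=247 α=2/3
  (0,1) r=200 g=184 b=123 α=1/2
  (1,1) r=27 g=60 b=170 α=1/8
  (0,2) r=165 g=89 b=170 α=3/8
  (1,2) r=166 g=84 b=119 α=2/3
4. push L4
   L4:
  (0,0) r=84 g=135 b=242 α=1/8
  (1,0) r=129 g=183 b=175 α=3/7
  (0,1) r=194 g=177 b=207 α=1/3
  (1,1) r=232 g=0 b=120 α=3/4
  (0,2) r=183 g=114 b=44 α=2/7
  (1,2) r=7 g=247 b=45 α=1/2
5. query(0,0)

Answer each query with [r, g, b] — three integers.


at x=0,y=0 over L1,L2,L3,L4:
after L1 α=1/3: [47/3, 61, 33]
after L2 α=2/3: [197/9, 175/3, 31]
after L3 α=4/7: [155/3, 891/7, 865/7]
after L4 α=1/8: [1337/24, 513/4, 1107/8]
= [56, 128, 138]


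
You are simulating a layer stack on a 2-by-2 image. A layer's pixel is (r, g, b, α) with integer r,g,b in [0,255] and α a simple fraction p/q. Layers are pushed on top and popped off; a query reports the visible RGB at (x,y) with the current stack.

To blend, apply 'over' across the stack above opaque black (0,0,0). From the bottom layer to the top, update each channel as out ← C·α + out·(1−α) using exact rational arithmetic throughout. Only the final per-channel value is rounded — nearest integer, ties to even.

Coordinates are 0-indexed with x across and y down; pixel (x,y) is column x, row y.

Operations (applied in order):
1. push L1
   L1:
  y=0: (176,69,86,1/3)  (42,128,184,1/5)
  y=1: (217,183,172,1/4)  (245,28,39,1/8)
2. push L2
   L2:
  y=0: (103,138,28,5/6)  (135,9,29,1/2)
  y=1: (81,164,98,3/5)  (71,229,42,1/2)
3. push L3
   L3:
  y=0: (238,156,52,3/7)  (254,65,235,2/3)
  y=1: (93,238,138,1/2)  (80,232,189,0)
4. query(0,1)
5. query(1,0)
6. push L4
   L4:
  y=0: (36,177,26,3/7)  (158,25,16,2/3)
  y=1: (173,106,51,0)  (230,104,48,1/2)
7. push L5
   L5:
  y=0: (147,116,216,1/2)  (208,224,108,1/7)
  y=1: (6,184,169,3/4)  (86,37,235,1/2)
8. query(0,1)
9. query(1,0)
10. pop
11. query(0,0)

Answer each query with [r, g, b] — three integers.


(0,1) stack=L1,L2,L3; from [0,0,0]:
L1 α=1/4: [217/4, 183/4, 43]
L2 α=3/5: [703/10, 1167/10, 76]
L3 α=1/2: [1633/20, 3547/20, 107]
→ [82, 177, 107]

(1,0) stack=L1,L2,L3; from [0,0,0]:
+L1 (α=1/5) → [42/5, 128/5, 184/5]
+L2 (α=1/2) → [717/10, 173/10, 329/10]
+L3 (α=2/3) → [5797/30, 491/10, 5029/30]
→ [193, 49, 168]

query (0,1) [L1,L2,L3,L4,L5] — begin 0,0,0
after L1 α=1/4: [217/4, 183/4, 43]
after L2 α=3/5: [703/10, 1167/10, 76]
after L3 α=1/2: [1633/20, 3547/20, 107]
after L4 α=0: [1633/20, 3547/20, 107]
after L5 α=3/4: [1993/80, 14587/80, 307/2]
rounded: [25, 182, 154]

query (1,0) [L1,L2,L3,L4,L5] — begin 0,0,0
+L1 (α=1/5) → [42/5, 128/5, 184/5]
+L2 (α=1/2) → [717/10, 173/10, 329/10]
+L3 (α=2/3) → [5797/30, 491/10, 5029/30]
+L4 (α=2/3) → [15277/90, 991/30, 5989/90]
+L5 (α=1/7) → [18397/105, 2111/35, 1087/15]
= [175, 60, 72]

at x=0,y=0 over L1,L2,L3,L4:
+L1 (α=1/3) → [176/3, 23, 86/3]
+L2 (α=5/6) → [1721/18, 713/6, 253/9]
+L3 (α=3/7) → [9868/63, 2830/21, 2416/63]
+L4 (α=3/7) → [46276/441, 22471/147, 14578/441]
→ [105, 153, 33]


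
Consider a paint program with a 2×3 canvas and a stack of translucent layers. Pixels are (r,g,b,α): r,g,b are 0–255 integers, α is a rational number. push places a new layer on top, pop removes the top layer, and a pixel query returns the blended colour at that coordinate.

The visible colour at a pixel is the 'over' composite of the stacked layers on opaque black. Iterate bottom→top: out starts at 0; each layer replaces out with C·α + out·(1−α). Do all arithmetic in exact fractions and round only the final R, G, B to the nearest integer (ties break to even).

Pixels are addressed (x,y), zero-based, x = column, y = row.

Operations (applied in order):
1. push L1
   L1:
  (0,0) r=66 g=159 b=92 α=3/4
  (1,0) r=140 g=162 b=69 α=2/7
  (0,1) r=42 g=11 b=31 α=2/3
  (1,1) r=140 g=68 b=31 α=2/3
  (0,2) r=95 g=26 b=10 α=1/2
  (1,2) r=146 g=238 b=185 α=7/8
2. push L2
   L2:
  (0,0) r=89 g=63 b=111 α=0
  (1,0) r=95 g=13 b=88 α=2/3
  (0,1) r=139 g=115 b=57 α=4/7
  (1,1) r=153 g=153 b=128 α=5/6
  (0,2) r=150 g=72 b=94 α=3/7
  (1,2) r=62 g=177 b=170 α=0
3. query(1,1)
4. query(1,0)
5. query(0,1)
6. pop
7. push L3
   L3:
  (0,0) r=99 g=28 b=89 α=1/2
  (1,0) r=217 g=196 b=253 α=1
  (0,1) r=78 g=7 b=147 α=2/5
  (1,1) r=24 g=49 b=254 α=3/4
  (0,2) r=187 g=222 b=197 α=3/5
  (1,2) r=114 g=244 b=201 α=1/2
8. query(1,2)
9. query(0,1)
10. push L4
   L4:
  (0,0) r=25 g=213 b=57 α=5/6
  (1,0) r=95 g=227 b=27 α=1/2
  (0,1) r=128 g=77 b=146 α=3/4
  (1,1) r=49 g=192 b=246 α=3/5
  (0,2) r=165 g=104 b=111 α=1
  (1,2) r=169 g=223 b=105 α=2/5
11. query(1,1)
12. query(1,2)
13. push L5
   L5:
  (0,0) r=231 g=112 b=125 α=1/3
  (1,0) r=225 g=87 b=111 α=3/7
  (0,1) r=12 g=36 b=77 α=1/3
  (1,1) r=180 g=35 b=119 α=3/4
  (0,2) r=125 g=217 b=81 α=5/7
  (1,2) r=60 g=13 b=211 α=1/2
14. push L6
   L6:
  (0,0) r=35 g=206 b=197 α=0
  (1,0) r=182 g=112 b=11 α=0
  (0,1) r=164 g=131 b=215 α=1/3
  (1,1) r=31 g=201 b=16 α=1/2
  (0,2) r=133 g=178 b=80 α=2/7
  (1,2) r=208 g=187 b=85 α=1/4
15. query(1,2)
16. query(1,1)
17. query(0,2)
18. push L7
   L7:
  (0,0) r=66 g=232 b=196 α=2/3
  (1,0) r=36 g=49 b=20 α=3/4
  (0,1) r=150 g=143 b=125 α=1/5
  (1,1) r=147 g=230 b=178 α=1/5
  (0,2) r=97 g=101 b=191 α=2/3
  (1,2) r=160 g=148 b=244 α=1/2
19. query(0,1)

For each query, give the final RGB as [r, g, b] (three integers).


at x=1,y=1 over L1,L2:
L1 α=2/3: [280/3, 136/3, 62/3]
L2 α=5/6: [2575/18, 2431/18, 991/9]
rounded: [143, 135, 110]

(1,0) stack=L1,L2; from [0,0,0]:
after L1 α=2/7: [40, 324/7, 138/7]
after L2 α=2/3: [230/3, 506/21, 1370/21]
= [77, 24, 65]

query (0,1) [L1,L2] — begin 0,0,0
L1 α=2/3: [28, 22/3, 62/3]
L2 α=4/7: [640/7, 482/7, 290/7]
→ [91, 69, 41]

at x=1,y=2 over L1,L3:
+L1 (α=7/8) → [511/4, 833/4, 1295/8]
+L3 (α=1/2) → [967/8, 1809/8, 2903/16]
→ [121, 226, 181]

at x=0,y=1 over L1,L3:
+L1 (α=2/3) → [28, 22/3, 62/3]
+L3 (α=2/5) → [48, 36/5, 356/5]
rounded: [48, 7, 71]

(1,1) stack=L1,L3,L4; from [0,0,0]:
+L1 (α=2/3) → [280/3, 136/3, 62/3]
+L3 (α=3/4) → [124/3, 577/12, 587/3]
+L4 (α=3/5) → [689/15, 4033/30, 3388/15]
rounded: [46, 134, 226]

(1,2) stack=L1,L3,L4; from [0,0,0]:
+L1 (α=7/8) → [511/4, 833/4, 1295/8]
+L3 (α=1/2) → [967/8, 1809/8, 2903/16]
+L4 (α=2/5) → [1121/8, 1799/8, 12069/80]
= [140, 225, 151]

(1,2) stack=L1,L3,L4,L5,L6; from [0,0,0]:
+L1 (α=7/8) → [511/4, 833/4, 1295/8]
+L3 (α=1/2) → [967/8, 1809/8, 2903/16]
+L4 (α=2/5) → [1121/8, 1799/8, 12069/80]
+L5 (α=1/2) → [1601/16, 1903/16, 28949/160]
+L6 (α=1/4) → [8131/64, 8701/64, 100447/640]
→ [127, 136, 157]

(1,1) stack=L1,L3,L4,L5,L6; from [0,0,0]:
+L1 (α=2/3) → [280/3, 136/3, 62/3]
+L3 (α=3/4) → [124/3, 577/12, 587/3]
+L4 (α=3/5) → [689/15, 4033/30, 3388/15]
+L5 (α=3/4) → [8789/60, 7183/120, 8743/60]
+L6 (α=1/2) → [10649/120, 31303/240, 9703/120]
rounded: [89, 130, 81]

at x=0,y=2 over L1,L3,L4,L5,L6:
after L1 α=1/2: [95/2, 13, 5]
after L3 α=3/5: [656/5, 692/5, 601/5]
after L4 α=1: [165, 104, 111]
after L5 α=5/7: [955/7, 1293/7, 627/7]
after L6 α=2/7: [6637/49, 8957/49, 4255/49]
rounded: [135, 183, 87]

at x=0,y=1 over L1,L3,L4,L5,L6,L7:
L1 α=2/3: [28, 22/3, 62/3]
L3 α=2/5: [48, 36/5, 356/5]
L4 α=3/4: [108, 1191/20, 1273/10]
L5 α=1/3: [76, 517/10, 1658/15]
L6 α=1/3: [316/3, 1172/15, 6541/45]
L7 α=1/5: [1714/15, 6833/75, 31789/225]
rounded: [114, 91, 141]
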